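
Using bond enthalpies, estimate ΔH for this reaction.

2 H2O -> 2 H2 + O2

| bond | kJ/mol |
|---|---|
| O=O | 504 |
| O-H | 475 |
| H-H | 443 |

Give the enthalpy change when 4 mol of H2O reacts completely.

Bonds broken (reactants):
  O-H: 4 × 475 = 1900
  Σ(broken) = 1900 kJ
Bonds formed (products):
  H-H: 2 × 443 = 886
  O=O: 1 × 504 = 504
  Σ(formed) = 1390 kJ
ΔH = Σ(broken) − Σ(formed) = 1900 − 1390 = +510 kJ
For 2× the reaction as written: 2 × (+510) = +1020 kJ

ΔH = +1020 kJ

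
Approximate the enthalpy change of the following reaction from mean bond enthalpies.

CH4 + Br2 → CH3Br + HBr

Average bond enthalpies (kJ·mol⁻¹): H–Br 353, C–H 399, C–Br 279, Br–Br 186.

ΔH ≈ −47 kJ

Bonds broken (reactants):
  Br–Br: 1 × 186 = 186
  C–H: 4 × 399 = 1596
  Σ(broken) = 1782 kJ
Bonds formed (products):
  C–Br: 1 × 279 = 279
  C–H: 3 × 399 = 1197
  H–Br: 1 × 353 = 353
  Σ(formed) = 1829 kJ
ΔH = Σ(broken) − Σ(formed) = 1782 − 1829 = −47 kJ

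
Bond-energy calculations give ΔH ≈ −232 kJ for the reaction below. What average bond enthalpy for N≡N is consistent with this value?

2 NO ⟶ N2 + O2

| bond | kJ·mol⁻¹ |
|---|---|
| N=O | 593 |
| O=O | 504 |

D(N≡N) ≈ 914 kJ/mol

Let D be the N≡N bond energy.
Σ(broken) = 2×593 = 1186
Σ(formed) = 1×D + 1×504 = 504 + D
ΔH = Σ(broken) − Σ(formed) = (1186) − (504 + D) = +682 − D
Setting this equal to −232 kJ gives D = 914 kJ/mol.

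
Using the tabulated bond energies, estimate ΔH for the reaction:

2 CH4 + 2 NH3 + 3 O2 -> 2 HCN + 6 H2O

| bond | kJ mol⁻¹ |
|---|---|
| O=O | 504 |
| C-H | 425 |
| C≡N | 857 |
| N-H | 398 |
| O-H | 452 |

Bonds broken (reactants):
  C-H: 8 × 425 = 3400
  N-H: 6 × 398 = 2388
  O=O: 3 × 504 = 1512
  Σ(broken) = 7300 kJ
Bonds formed (products):
  C≡N: 2 × 857 = 1714
  C-H: 2 × 425 = 850
  O-H: 12 × 452 = 5424
  Σ(formed) = 7988 kJ
ΔH = Σ(broken) − Σ(formed) = 7300 − 7988 = −688 kJ

ΔH ≈ −688 kJ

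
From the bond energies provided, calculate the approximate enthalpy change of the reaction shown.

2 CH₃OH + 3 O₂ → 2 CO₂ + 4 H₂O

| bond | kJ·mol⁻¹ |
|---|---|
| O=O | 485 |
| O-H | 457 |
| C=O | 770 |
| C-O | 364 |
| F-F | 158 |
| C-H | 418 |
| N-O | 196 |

ΔH ≈ −1131 kJ

Bonds broken (reactants):
  C-H: 6 × 418 = 2508
  C-O: 2 × 364 = 728
  O-H: 2 × 457 = 914
  O=O: 3 × 485 = 1455
  Σ(broken) = 5605 kJ
Bonds formed (products):
  C=O: 4 × 770 = 3080
  O-H: 8 × 457 = 3656
  Σ(formed) = 6736 kJ
ΔH = Σ(broken) − Σ(formed) = 5605 − 6736 = −1131 kJ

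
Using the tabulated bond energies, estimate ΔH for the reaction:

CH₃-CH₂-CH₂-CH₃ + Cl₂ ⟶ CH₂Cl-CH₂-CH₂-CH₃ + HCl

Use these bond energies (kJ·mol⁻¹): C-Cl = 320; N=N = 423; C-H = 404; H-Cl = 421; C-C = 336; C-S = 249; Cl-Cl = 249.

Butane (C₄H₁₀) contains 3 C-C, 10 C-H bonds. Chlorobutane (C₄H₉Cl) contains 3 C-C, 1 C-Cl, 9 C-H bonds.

ΔH ≈ −88 kJ

Bonds broken (reactants):
  C-C: 3 × 336 = 1008
  C-H: 10 × 404 = 4040
  Cl-Cl: 1 × 249 = 249
  Σ(broken) = 5297 kJ
Bonds formed (products):
  C-C: 3 × 336 = 1008
  C-Cl: 1 × 320 = 320
  C-H: 9 × 404 = 3636
  H-Cl: 1 × 421 = 421
  Σ(formed) = 5385 kJ
ΔH = Σ(broken) − Σ(formed) = 5297 − 5385 = −88 kJ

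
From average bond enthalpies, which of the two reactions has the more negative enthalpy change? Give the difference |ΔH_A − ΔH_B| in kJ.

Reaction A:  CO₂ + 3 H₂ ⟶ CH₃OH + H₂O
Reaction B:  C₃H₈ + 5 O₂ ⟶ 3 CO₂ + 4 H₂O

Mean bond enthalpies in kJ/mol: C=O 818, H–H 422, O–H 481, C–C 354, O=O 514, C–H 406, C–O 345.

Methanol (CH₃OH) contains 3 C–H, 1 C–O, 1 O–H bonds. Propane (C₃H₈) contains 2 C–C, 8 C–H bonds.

Reaction B, by 2126 kJ

Reaction A:
  Bonds broken (reactants):
    C=O: 2 × 818 = 1636
    H–H: 3 × 422 = 1266
    Σ(broken) = 2902 kJ
  Bonds formed (products):
    C–H: 3 × 406 = 1218
    C–O: 1 × 345 = 345
    O–H: 3 × 481 = 1443
    Σ(formed) = 3006 kJ
  ΔH_A = 2902 − 3006 = −104 kJ
Reaction B:
  Bonds broken (reactants):
    C–C: 2 × 354 = 708
    C–H: 8 × 406 = 3248
    O=O: 5 × 514 = 2570
    Σ(broken) = 6526 kJ
  Bonds formed (products):
    C=O: 6 × 818 = 4908
    O–H: 8 × 481 = 3848
    Σ(formed) = 8756 kJ
  ΔH_B = 6526 − 8756 = −2230 kJ
ΔH_A − ΔH_B = +2126 kJ, so reaction B has the more negative ΔH; |ΔH_A − ΔH_B| = 2126 kJ.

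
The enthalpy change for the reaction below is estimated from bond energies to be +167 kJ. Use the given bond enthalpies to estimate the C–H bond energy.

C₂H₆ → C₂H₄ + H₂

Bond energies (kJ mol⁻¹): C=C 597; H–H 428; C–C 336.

Let D be the C–H bond energy.
Σ(broken) = 1×336 + 6×D = 336 + 6D
Σ(formed) = 4×D + 1×597 + 1×428 = 1025 + 4D
ΔH = Σ(broken) − Σ(formed) = (336 + 6D) − (1025 + 4D) = −689 + 2D
Setting this equal to +167 kJ gives 2D = 856, so D = 428 kJ/mol.

D(C–H) ≈ 428 kJ/mol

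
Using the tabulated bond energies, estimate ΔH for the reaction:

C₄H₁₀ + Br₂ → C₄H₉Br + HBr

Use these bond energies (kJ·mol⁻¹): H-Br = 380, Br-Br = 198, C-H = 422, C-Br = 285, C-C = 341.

Bonds broken (reactants):
  Br-Br: 1 × 198 = 198
  C-C: 3 × 341 = 1023
  C-H: 10 × 422 = 4220
  Σ(broken) = 5441 kJ
Bonds formed (products):
  C-Br: 1 × 285 = 285
  C-C: 3 × 341 = 1023
  C-H: 9 × 422 = 3798
  H-Br: 1 × 380 = 380
  Σ(formed) = 5486 kJ
ΔH = Σ(broken) − Σ(formed) = 5441 − 5486 = −45 kJ

ΔH ≈ −45 kJ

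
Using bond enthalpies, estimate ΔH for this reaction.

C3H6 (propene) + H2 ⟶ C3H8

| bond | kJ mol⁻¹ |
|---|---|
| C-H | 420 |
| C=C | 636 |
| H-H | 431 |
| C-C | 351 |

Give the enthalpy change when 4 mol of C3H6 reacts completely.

Bonds broken (reactants):
  C-C: 1 × 351 = 351
  C-H: 6 × 420 = 2520
  C=C: 1 × 636 = 636
  H-H: 1 × 431 = 431
  Σ(broken) = 3938 kJ
Bonds formed (products):
  C-C: 2 × 351 = 702
  C-H: 8 × 420 = 3360
  Σ(formed) = 4062 kJ
ΔH = Σ(broken) − Σ(formed) = 3938 − 4062 = −124 kJ
For 4× the reaction as written: 4 × (−124) = −496 kJ

ΔH = −496 kJ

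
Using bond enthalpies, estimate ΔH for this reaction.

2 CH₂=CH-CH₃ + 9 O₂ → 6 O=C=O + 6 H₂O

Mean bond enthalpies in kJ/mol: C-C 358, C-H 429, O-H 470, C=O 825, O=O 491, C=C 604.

Bonds broken (reactants):
  C-C: 2 × 358 = 716
  C-H: 12 × 429 = 5148
  C=C: 2 × 604 = 1208
  O=O: 9 × 491 = 4419
  Σ(broken) = 11491 kJ
Bonds formed (products):
  C=O: 12 × 825 = 9900
  O-H: 12 × 470 = 5640
  Σ(formed) = 15540 kJ
ΔH = Σ(broken) − Σ(formed) = 11491 − 15540 = −4049 kJ

ΔH ≈ −4049 kJ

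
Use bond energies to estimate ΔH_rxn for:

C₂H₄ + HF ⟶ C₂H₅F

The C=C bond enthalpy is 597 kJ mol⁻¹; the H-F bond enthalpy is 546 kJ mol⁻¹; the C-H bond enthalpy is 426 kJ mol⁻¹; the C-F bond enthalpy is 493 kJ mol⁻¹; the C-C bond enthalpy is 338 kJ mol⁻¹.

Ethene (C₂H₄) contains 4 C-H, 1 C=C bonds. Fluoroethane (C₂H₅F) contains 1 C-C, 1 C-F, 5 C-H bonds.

ΔH ≈ −114 kJ

Bonds broken (reactants):
  C-H: 4 × 426 = 1704
  C=C: 1 × 597 = 597
  H-F: 1 × 546 = 546
  Σ(broken) = 2847 kJ
Bonds formed (products):
  C-C: 1 × 338 = 338
  C-F: 1 × 493 = 493
  C-H: 5 × 426 = 2130
  Σ(formed) = 2961 kJ
ΔH = Σ(broken) − Σ(formed) = 2847 − 2961 = −114 kJ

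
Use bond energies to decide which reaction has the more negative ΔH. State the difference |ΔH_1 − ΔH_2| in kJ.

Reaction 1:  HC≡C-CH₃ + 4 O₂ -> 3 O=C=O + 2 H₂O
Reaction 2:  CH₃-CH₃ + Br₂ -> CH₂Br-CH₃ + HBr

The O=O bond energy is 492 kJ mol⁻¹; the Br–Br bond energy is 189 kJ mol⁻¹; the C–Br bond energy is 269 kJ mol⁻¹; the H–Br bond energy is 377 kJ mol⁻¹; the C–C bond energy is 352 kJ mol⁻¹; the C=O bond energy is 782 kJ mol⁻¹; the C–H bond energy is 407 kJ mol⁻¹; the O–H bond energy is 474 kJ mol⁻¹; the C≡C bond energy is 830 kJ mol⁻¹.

Reaction 1:
  Bonds broken (reactants):
    C≡C: 1 × 830 = 830
    C–C: 1 × 352 = 352
    C–H: 4 × 407 = 1628
    O=O: 4 × 492 = 1968
    Σ(broken) = 4778 kJ
  Bonds formed (products):
    C=O: 6 × 782 = 4692
    O–H: 4 × 474 = 1896
    Σ(formed) = 6588 kJ
  ΔH_1 = 4778 − 6588 = −1810 kJ
Reaction 2:
  Bonds broken (reactants):
    Br–Br: 1 × 189 = 189
    C–C: 1 × 352 = 352
    C–H: 6 × 407 = 2442
    Σ(broken) = 2983 kJ
  Bonds formed (products):
    C–Br: 1 × 269 = 269
    C–C: 1 × 352 = 352
    C–H: 5 × 407 = 2035
    H–Br: 1 × 377 = 377
    Σ(formed) = 3033 kJ
  ΔH_2 = 2983 − 3033 = −50 kJ
ΔH_1 − ΔH_2 = −1760 kJ, so reaction 1 has the more negative ΔH; |ΔH_1 − ΔH_2| = 1760 kJ.

Reaction 1, by 1760 kJ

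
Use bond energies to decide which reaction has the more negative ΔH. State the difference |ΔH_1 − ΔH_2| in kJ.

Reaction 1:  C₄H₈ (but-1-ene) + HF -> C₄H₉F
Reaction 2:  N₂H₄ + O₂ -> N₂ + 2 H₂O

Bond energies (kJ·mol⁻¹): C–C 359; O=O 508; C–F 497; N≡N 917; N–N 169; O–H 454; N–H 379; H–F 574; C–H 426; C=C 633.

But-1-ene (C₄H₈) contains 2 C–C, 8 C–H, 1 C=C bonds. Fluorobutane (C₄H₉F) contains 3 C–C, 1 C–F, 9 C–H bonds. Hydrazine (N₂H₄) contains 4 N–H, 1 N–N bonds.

Reaction 1:
  Bonds broken (reactants):
    C–C: 2 × 359 = 718
    C–H: 8 × 426 = 3408
    C=C: 1 × 633 = 633
    H–F: 1 × 574 = 574
    Σ(broken) = 5333 kJ
  Bonds formed (products):
    C–C: 3 × 359 = 1077
    C–F: 1 × 497 = 497
    C–H: 9 × 426 = 3834
    Σ(formed) = 5408 kJ
  ΔH_1 = 5333 − 5408 = −75 kJ
Reaction 2:
  Bonds broken (reactants):
    N–H: 4 × 379 = 1516
    N–N: 1 × 169 = 169
    O=O: 1 × 508 = 508
    Σ(broken) = 2193 kJ
  Bonds formed (products):
    N≡N: 1 × 917 = 917
    O–H: 4 × 454 = 1816
    Σ(formed) = 2733 kJ
  ΔH_2 = 2193 − 2733 = −540 kJ
ΔH_1 − ΔH_2 = +465 kJ, so reaction 2 has the more negative ΔH; |ΔH_1 − ΔH_2| = 465 kJ.

Reaction 2, by 465 kJ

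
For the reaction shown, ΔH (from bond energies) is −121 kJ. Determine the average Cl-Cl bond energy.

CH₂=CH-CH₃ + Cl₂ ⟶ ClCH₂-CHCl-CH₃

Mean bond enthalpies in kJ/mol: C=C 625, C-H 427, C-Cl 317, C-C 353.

Let D be the Cl-Cl bond energy.
Σ(broken) = 1×353 + 6×427 + 1×625 + 1×D = 3540 + D
Σ(formed) = 2×353 + 2×317 + 6×427 = 3902
ΔH = Σ(broken) − Σ(formed) = (3540 + D) − (3902) = −362 + D
Setting this equal to −121 kJ gives D = 241 kJ/mol.

D(Cl-Cl) ≈ 241 kJ/mol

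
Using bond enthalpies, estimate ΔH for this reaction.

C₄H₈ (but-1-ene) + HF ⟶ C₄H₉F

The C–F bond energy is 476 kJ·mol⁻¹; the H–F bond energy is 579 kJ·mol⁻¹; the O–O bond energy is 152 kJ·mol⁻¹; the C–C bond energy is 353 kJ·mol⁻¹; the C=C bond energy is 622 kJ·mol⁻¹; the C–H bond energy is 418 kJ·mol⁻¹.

ΔH ≈ −46 kJ

Bonds broken (reactants):
  C–C: 2 × 353 = 706
  C–H: 8 × 418 = 3344
  C=C: 1 × 622 = 622
  H–F: 1 × 579 = 579
  Σ(broken) = 5251 kJ
Bonds formed (products):
  C–C: 3 × 353 = 1059
  C–F: 1 × 476 = 476
  C–H: 9 × 418 = 3762
  Σ(formed) = 5297 kJ
ΔH = Σ(broken) − Σ(formed) = 5251 − 5297 = −46 kJ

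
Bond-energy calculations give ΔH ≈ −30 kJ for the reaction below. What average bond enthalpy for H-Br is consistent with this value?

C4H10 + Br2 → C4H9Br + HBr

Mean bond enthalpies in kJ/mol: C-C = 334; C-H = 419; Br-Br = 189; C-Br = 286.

Let D be the H-Br bond energy.
Σ(broken) = 1×189 + 3×334 + 10×419 = 5381
Σ(formed) = 1×286 + 3×334 + 9×419 + 1×D = 5059 + D
ΔH = Σ(broken) − Σ(formed) = (5381) − (5059 + D) = +322 − D
Setting this equal to −30 kJ gives D = 352 kJ/mol.

D(H-Br) ≈ 352 kJ/mol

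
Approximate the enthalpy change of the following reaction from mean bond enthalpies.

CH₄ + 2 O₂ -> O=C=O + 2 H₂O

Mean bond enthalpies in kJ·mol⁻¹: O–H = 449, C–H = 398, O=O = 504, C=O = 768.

Bonds broken (reactants):
  C–H: 4 × 398 = 1592
  O=O: 2 × 504 = 1008
  Σ(broken) = 2600 kJ
Bonds formed (products):
  C=O: 2 × 768 = 1536
  O–H: 4 × 449 = 1796
  Σ(formed) = 3332 kJ
ΔH = Σ(broken) − Σ(formed) = 2600 − 3332 = −732 kJ

ΔH ≈ −732 kJ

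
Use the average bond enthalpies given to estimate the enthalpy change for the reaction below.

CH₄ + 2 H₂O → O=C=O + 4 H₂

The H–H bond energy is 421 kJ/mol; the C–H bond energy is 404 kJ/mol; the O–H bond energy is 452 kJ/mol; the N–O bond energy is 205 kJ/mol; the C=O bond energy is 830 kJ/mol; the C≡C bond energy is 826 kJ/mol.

ΔH ≈ +80 kJ

Bonds broken (reactants):
  C–H: 4 × 404 = 1616
  O–H: 4 × 452 = 1808
  Σ(broken) = 3424 kJ
Bonds formed (products):
  C=O: 2 × 830 = 1660
  H–H: 4 × 421 = 1684
  Σ(formed) = 3344 kJ
ΔH = Σ(broken) − Σ(formed) = 3424 − 3344 = +80 kJ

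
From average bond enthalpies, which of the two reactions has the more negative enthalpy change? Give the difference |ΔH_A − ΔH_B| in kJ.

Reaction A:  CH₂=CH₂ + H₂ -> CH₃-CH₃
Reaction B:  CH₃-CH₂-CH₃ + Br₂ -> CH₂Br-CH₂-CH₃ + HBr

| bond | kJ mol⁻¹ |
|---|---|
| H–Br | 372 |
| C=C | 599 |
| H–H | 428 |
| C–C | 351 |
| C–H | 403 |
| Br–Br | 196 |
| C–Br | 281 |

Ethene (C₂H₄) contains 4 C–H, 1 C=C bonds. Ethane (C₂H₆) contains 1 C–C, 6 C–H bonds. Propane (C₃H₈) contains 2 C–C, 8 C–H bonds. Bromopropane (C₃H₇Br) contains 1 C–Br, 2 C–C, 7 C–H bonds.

Reaction A:
  Bonds broken (reactants):
    C–H: 4 × 403 = 1612
    C=C: 1 × 599 = 599
    H–H: 1 × 428 = 428
    Σ(broken) = 2639 kJ
  Bonds formed (products):
    C–C: 1 × 351 = 351
    C–H: 6 × 403 = 2418
    Σ(formed) = 2769 kJ
  ΔH_A = 2639 − 2769 = −130 kJ
Reaction B:
  Bonds broken (reactants):
    Br–Br: 1 × 196 = 196
    C–C: 2 × 351 = 702
    C–H: 8 × 403 = 3224
    Σ(broken) = 4122 kJ
  Bonds formed (products):
    C–Br: 1 × 281 = 281
    C–C: 2 × 351 = 702
    C–H: 7 × 403 = 2821
    H–Br: 1 × 372 = 372
    Σ(formed) = 4176 kJ
  ΔH_B = 4122 − 4176 = −54 kJ
ΔH_A − ΔH_B = −76 kJ, so reaction A has the more negative ΔH; |ΔH_A − ΔH_B| = 76 kJ.

Reaction A, by 76 kJ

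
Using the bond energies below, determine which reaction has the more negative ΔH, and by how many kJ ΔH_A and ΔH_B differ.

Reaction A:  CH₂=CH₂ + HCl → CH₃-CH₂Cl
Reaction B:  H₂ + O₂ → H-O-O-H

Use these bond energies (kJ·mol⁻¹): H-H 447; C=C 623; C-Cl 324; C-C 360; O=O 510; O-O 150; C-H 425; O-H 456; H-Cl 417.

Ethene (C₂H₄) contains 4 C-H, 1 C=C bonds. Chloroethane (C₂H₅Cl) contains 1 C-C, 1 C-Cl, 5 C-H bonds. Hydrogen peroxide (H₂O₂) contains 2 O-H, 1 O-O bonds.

Reaction A:
  Bonds broken (reactants):
    C-H: 4 × 425 = 1700
    C=C: 1 × 623 = 623
    H-Cl: 1 × 417 = 417
    Σ(broken) = 2740 kJ
  Bonds formed (products):
    C-C: 1 × 360 = 360
    C-Cl: 1 × 324 = 324
    C-H: 5 × 425 = 2125
    Σ(formed) = 2809 kJ
  ΔH_A = 2740 − 2809 = −69 kJ
Reaction B:
  Bonds broken (reactants):
    H-H: 1 × 447 = 447
    O=O: 1 × 510 = 510
    Σ(broken) = 957 kJ
  Bonds formed (products):
    O-H: 2 × 456 = 912
    O-O: 1 × 150 = 150
    Σ(formed) = 1062 kJ
  ΔH_B = 957 − 1062 = −105 kJ
ΔH_A − ΔH_B = +36 kJ, so reaction B has the more negative ΔH; |ΔH_A − ΔH_B| = 36 kJ.

Reaction B, by 36 kJ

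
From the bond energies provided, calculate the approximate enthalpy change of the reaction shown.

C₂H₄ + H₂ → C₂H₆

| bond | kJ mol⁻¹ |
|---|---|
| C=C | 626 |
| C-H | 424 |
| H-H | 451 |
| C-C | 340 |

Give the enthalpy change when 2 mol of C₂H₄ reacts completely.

ΔH = −222 kJ

Bonds broken (reactants):
  C-H: 4 × 424 = 1696
  C=C: 1 × 626 = 626
  H-H: 1 × 451 = 451
  Σ(broken) = 2773 kJ
Bonds formed (products):
  C-C: 1 × 340 = 340
  C-H: 6 × 424 = 2544
  Σ(formed) = 2884 kJ
ΔH = Σ(broken) − Σ(formed) = 2773 − 2884 = −111 kJ
For 2× the reaction as written: 2 × (−111) = −222 kJ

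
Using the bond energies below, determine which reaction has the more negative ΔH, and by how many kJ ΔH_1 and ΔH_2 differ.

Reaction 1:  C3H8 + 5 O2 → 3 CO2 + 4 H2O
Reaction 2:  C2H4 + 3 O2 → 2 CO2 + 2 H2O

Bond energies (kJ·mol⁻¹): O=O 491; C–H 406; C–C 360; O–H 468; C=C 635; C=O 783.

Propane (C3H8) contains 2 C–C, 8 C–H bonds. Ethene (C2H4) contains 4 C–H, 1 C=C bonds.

Reaction 1:
  Bonds broken (reactants):
    C–C: 2 × 360 = 720
    C–H: 8 × 406 = 3248
    O=O: 5 × 491 = 2455
    Σ(broken) = 6423 kJ
  Bonds formed (products):
    C=O: 6 × 783 = 4698
    O–H: 8 × 468 = 3744
    Σ(formed) = 8442 kJ
  ΔH_1 = 6423 − 8442 = −2019 kJ
Reaction 2:
  Bonds broken (reactants):
    C–H: 4 × 406 = 1624
    C=C: 1 × 635 = 635
    O=O: 3 × 491 = 1473
    Σ(broken) = 3732 kJ
  Bonds formed (products):
    C=O: 4 × 783 = 3132
    O–H: 4 × 468 = 1872
    Σ(formed) = 5004 kJ
  ΔH_2 = 3732 − 5004 = −1272 kJ
ΔH_1 − ΔH_2 = −747 kJ, so reaction 1 has the more negative ΔH; |ΔH_1 − ΔH_2| = 747 kJ.

Reaction 1, by 747 kJ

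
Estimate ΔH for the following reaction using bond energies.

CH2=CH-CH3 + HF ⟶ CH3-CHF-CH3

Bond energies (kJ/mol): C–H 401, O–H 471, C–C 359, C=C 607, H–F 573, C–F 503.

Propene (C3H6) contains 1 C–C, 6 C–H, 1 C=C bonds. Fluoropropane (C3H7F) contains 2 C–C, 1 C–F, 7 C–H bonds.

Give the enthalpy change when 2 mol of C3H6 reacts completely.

ΔH = −166 kJ

Bonds broken (reactants):
  C–C: 1 × 359 = 359
  C–H: 6 × 401 = 2406
  C=C: 1 × 607 = 607
  H–F: 1 × 573 = 573
  Σ(broken) = 3945 kJ
Bonds formed (products):
  C–C: 2 × 359 = 718
  C–F: 1 × 503 = 503
  C–H: 7 × 401 = 2807
  Σ(formed) = 4028 kJ
ΔH = Σ(broken) − Σ(formed) = 3945 − 4028 = −83 kJ
For 2× the reaction as written: 2 × (−83) = −166 kJ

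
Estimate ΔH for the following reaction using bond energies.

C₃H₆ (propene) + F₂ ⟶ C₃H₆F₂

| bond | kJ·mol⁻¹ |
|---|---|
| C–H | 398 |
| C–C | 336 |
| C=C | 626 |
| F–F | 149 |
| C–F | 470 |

ΔH ≈ −501 kJ

Bonds broken (reactants):
  C–C: 1 × 336 = 336
  C–H: 6 × 398 = 2388
  C=C: 1 × 626 = 626
  F–F: 1 × 149 = 149
  Σ(broken) = 3499 kJ
Bonds formed (products):
  C–C: 2 × 336 = 672
  C–F: 2 × 470 = 940
  C–H: 6 × 398 = 2388
  Σ(formed) = 4000 kJ
ΔH = Σ(broken) − Σ(formed) = 3499 − 4000 = −501 kJ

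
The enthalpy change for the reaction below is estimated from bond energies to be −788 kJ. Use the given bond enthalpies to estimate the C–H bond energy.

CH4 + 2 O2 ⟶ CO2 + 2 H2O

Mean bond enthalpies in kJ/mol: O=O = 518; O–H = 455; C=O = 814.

D(C–H) ≈ 406 kJ/mol

Let D be the C–H bond energy.
Σ(broken) = 4×D + 2×518 = 1036 + 4D
Σ(formed) = 2×814 + 4×455 = 3448
ΔH = Σ(broken) − Σ(formed) = (1036 + 4D) − (3448) = −2412 + 4D
Setting this equal to −788 kJ gives 4D = 1624, so D = 406 kJ/mol.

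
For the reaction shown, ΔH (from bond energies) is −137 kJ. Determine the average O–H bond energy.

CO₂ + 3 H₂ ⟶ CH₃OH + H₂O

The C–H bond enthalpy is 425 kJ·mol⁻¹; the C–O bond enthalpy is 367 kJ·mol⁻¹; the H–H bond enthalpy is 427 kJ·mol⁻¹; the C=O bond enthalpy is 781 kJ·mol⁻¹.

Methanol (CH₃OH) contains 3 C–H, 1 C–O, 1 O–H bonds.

Let D be the O–H bond energy.
Σ(broken) = 2×781 + 3×427 = 2843
Σ(formed) = 3×425 + 1×367 + 3×D = 1642 + 3D
ΔH = Σ(broken) − Σ(formed) = (2843) − (1642 + 3D) = +1201 − 3D
Setting this equal to −137 kJ gives 3D = 1338, so D = 446 kJ/mol.

D(O–H) ≈ 446 kJ/mol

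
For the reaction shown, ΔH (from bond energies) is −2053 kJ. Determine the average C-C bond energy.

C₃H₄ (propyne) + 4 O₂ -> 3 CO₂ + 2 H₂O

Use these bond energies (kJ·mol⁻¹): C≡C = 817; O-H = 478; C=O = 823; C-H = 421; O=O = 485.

Let D be the C-C bond energy.
Σ(broken) = 1×817 + 1×D + 4×421 + 4×485 = 4441 + D
Σ(formed) = 6×823 + 4×478 = 6850
ΔH = Σ(broken) − Σ(formed) = (4441 + D) − (6850) = −2409 + D
Setting this equal to −2053 kJ gives D = 356 kJ/mol.

D(C-C) ≈ 356 kJ/mol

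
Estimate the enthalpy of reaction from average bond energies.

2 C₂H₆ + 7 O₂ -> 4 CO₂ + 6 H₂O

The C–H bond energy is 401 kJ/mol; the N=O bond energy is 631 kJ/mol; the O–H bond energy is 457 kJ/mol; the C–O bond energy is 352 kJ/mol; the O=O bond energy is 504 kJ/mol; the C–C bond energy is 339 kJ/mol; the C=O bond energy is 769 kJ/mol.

ΔH ≈ −2618 kJ

Bonds broken (reactants):
  C–C: 2 × 339 = 678
  C–H: 12 × 401 = 4812
  O=O: 7 × 504 = 3528
  Σ(broken) = 9018 kJ
Bonds formed (products):
  C=O: 8 × 769 = 6152
  O–H: 12 × 457 = 5484
  Σ(formed) = 11636 kJ
ΔH = Σ(broken) − Σ(formed) = 9018 − 11636 = −2618 kJ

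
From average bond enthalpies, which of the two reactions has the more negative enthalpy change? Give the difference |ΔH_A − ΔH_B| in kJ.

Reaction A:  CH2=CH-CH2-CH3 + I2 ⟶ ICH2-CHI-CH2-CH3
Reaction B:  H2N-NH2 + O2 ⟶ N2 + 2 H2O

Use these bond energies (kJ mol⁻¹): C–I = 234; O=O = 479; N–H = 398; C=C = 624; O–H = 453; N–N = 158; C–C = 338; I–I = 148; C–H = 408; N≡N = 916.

Reaction B, by 465 kJ

Reaction A:
  Bonds broken (reactants):
    C–C: 2 × 338 = 676
    C–H: 8 × 408 = 3264
    C=C: 1 × 624 = 624
    I–I: 1 × 148 = 148
    Σ(broken) = 4712 kJ
  Bonds formed (products):
    C–C: 3 × 338 = 1014
    C–H: 8 × 408 = 3264
    C–I: 2 × 234 = 468
    Σ(formed) = 4746 kJ
  ΔH_A = 4712 − 4746 = −34 kJ
Reaction B:
  Bonds broken (reactants):
    N–H: 4 × 398 = 1592
    N–N: 1 × 158 = 158
    O=O: 1 × 479 = 479
    Σ(broken) = 2229 kJ
  Bonds formed (products):
    N≡N: 1 × 916 = 916
    O–H: 4 × 453 = 1812
    Σ(formed) = 2728 kJ
  ΔH_B = 2229 − 2728 = −499 kJ
ΔH_A − ΔH_B = +465 kJ, so reaction B has the more negative ΔH; |ΔH_A − ΔH_B| = 465 kJ.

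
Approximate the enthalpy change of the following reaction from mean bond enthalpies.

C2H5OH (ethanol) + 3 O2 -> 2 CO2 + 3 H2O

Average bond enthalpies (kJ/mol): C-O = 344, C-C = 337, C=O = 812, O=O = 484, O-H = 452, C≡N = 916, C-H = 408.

Bonds broken (reactants):
  C-C: 1 × 337 = 337
  C-H: 5 × 408 = 2040
  C-O: 1 × 344 = 344
  O-H: 1 × 452 = 452
  O=O: 3 × 484 = 1452
  Σ(broken) = 4625 kJ
Bonds formed (products):
  C=O: 4 × 812 = 3248
  O-H: 6 × 452 = 2712
  Σ(formed) = 5960 kJ
ΔH = Σ(broken) − Σ(formed) = 4625 − 5960 = −1335 kJ

ΔH ≈ −1335 kJ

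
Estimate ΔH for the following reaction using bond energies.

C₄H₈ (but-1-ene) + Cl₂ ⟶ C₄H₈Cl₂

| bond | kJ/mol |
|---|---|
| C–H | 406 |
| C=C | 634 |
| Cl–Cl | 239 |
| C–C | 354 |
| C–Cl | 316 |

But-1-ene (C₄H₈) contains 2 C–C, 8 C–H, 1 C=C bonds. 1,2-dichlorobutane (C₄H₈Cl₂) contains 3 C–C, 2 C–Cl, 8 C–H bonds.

Bonds broken (reactants):
  C–C: 2 × 354 = 708
  C–H: 8 × 406 = 3248
  C=C: 1 × 634 = 634
  Cl–Cl: 1 × 239 = 239
  Σ(broken) = 4829 kJ
Bonds formed (products):
  C–C: 3 × 354 = 1062
  C–Cl: 2 × 316 = 632
  C–H: 8 × 406 = 3248
  Σ(formed) = 4942 kJ
ΔH = Σ(broken) − Σ(formed) = 4829 − 4942 = −113 kJ

ΔH ≈ −113 kJ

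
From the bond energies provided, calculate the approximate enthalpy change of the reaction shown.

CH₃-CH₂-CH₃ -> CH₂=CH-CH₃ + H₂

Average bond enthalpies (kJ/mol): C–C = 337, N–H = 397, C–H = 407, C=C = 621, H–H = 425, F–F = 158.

Bonds broken (reactants):
  C–C: 2 × 337 = 674
  C–H: 8 × 407 = 3256
  Σ(broken) = 3930 kJ
Bonds formed (products):
  C–C: 1 × 337 = 337
  C–H: 6 × 407 = 2442
  C=C: 1 × 621 = 621
  H–H: 1 × 425 = 425
  Σ(formed) = 3825 kJ
ΔH = Σ(broken) − Σ(formed) = 3930 − 3825 = +105 kJ

ΔH ≈ +105 kJ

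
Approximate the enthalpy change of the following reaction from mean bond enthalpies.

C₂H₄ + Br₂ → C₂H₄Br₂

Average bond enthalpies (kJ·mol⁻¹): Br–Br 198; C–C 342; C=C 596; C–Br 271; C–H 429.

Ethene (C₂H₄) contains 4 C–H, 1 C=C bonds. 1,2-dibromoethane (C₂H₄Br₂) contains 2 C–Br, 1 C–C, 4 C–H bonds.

Bonds broken (reactants):
  Br–Br: 1 × 198 = 198
  C–H: 4 × 429 = 1716
  C=C: 1 × 596 = 596
  Σ(broken) = 2510 kJ
Bonds formed (products):
  C–Br: 2 × 271 = 542
  C–C: 1 × 342 = 342
  C–H: 4 × 429 = 1716
  Σ(formed) = 2600 kJ
ΔH = Σ(broken) − Σ(formed) = 2510 − 2600 = −90 kJ

ΔH ≈ −90 kJ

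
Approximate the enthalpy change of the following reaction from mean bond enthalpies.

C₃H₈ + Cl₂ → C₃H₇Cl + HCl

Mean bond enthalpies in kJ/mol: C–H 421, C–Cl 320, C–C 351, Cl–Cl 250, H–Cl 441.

Bonds broken (reactants):
  C–C: 2 × 351 = 702
  C–H: 8 × 421 = 3368
  Cl–Cl: 1 × 250 = 250
  Σ(broken) = 4320 kJ
Bonds formed (products):
  C–C: 2 × 351 = 702
  C–Cl: 1 × 320 = 320
  C–H: 7 × 421 = 2947
  H–Cl: 1 × 441 = 441
  Σ(formed) = 4410 kJ
ΔH = Σ(broken) − Σ(formed) = 4320 − 4410 = −90 kJ

ΔH ≈ −90 kJ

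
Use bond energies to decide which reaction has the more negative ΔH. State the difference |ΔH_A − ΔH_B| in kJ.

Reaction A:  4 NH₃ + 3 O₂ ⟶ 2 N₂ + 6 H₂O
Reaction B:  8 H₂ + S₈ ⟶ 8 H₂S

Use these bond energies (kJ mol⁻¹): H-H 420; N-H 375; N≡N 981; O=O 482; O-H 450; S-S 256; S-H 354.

Reaction A, by 1160 kJ

Reaction A:
  Bonds broken (reactants):
    N-H: 12 × 375 = 4500
    O=O: 3 × 482 = 1446
    Σ(broken) = 5946 kJ
  Bonds formed (products):
    N≡N: 2 × 981 = 1962
    O-H: 12 × 450 = 5400
    Σ(formed) = 7362 kJ
  ΔH_A = 5946 − 7362 = −1416 kJ
Reaction B:
  Bonds broken (reactants):
    H-H: 8 × 420 = 3360
    S-S: 8 × 256 = 2048
    Σ(broken) = 5408 kJ
  Bonds formed (products):
    S-H: 16 × 354 = 5664
    Σ(formed) = 5664 kJ
  ΔH_B = 5408 − 5664 = −256 kJ
ΔH_A − ΔH_B = −1160 kJ, so reaction A has the more negative ΔH; |ΔH_A − ΔH_B| = 1160 kJ.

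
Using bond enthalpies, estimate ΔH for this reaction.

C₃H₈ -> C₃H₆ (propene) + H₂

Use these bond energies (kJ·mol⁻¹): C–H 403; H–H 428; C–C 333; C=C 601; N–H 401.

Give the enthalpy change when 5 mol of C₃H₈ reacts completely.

ΔH = +550 kJ

Bonds broken (reactants):
  C–C: 2 × 333 = 666
  C–H: 8 × 403 = 3224
  Σ(broken) = 3890 kJ
Bonds formed (products):
  C–C: 1 × 333 = 333
  C–H: 6 × 403 = 2418
  C=C: 1 × 601 = 601
  H–H: 1 × 428 = 428
  Σ(formed) = 3780 kJ
ΔH = Σ(broken) − Σ(formed) = 3890 − 3780 = +110 kJ
For 5× the reaction as written: 5 × (+110) = +550 kJ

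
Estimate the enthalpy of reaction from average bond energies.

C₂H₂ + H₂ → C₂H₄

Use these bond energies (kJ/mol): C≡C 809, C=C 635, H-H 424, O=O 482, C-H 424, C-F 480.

Bonds broken (reactants):
  C≡C: 1 × 809 = 809
  C-H: 2 × 424 = 848
  H-H: 1 × 424 = 424
  Σ(broken) = 2081 kJ
Bonds formed (products):
  C-H: 4 × 424 = 1696
  C=C: 1 × 635 = 635
  Σ(formed) = 2331 kJ
ΔH = Σ(broken) − Σ(formed) = 2081 − 2331 = −250 kJ

ΔH ≈ −250 kJ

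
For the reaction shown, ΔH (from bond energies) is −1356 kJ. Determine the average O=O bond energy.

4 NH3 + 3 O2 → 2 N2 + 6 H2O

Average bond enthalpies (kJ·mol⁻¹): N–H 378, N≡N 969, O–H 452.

Let D be the O=O bond energy.
Σ(broken) = 12×378 + 3×D = 4536 + 3D
Σ(formed) = 2×969 + 12×452 = 7362
ΔH = Σ(broken) − Σ(formed) = (4536 + 3D) − (7362) = −2826 + 3D
Setting this equal to −1356 kJ gives 3D = 1470, so D = 490 kJ/mol.

D(O=O) ≈ 490 kJ/mol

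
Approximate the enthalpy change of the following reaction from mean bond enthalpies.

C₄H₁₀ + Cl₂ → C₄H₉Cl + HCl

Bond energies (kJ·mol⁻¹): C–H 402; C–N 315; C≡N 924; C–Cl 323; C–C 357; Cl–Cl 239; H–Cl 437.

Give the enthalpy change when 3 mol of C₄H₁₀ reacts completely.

Bonds broken (reactants):
  C–C: 3 × 357 = 1071
  C–H: 10 × 402 = 4020
  Cl–Cl: 1 × 239 = 239
  Σ(broken) = 5330 kJ
Bonds formed (products):
  C–C: 3 × 357 = 1071
  C–Cl: 1 × 323 = 323
  C–H: 9 × 402 = 3618
  H–Cl: 1 × 437 = 437
  Σ(formed) = 5449 kJ
ΔH = Σ(broken) − Σ(formed) = 5330 − 5449 = −119 kJ
For 3× the reaction as written: 3 × (−119) = −357 kJ

ΔH = −357 kJ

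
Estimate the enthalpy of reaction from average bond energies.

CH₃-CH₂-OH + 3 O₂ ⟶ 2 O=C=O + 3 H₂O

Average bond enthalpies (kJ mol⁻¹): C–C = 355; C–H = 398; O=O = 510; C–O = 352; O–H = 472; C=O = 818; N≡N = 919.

ΔH ≈ −1405 kJ

Bonds broken (reactants):
  C–C: 1 × 355 = 355
  C–H: 5 × 398 = 1990
  C–O: 1 × 352 = 352
  O–H: 1 × 472 = 472
  O=O: 3 × 510 = 1530
  Σ(broken) = 4699 kJ
Bonds formed (products):
  C=O: 4 × 818 = 3272
  O–H: 6 × 472 = 2832
  Σ(formed) = 6104 kJ
ΔH = Σ(broken) − Σ(formed) = 4699 − 6104 = −1405 kJ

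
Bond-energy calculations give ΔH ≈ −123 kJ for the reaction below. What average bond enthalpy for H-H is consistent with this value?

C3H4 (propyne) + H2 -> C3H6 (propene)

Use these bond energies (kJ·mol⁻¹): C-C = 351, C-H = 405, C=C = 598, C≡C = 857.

Let D be the H-H bond energy.
Σ(broken) = 1×857 + 1×351 + 4×405 + 1×D = 2828 + D
Σ(formed) = 1×351 + 6×405 + 1×598 = 3379
ΔH = Σ(broken) − Σ(formed) = (2828 + D) − (3379) = −551 + D
Setting this equal to −123 kJ gives D = 428 kJ/mol.

D(H-H) ≈ 428 kJ/mol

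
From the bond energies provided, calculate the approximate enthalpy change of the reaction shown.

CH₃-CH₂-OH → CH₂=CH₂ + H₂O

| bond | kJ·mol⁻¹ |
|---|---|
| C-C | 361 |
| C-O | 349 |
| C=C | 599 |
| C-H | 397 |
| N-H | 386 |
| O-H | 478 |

Bonds broken (reactants):
  C-C: 1 × 361 = 361
  C-H: 5 × 397 = 1985
  C-O: 1 × 349 = 349
  O-H: 1 × 478 = 478
  Σ(broken) = 3173 kJ
Bonds formed (products):
  C-H: 4 × 397 = 1588
  C=C: 1 × 599 = 599
  O-H: 2 × 478 = 956
  Σ(formed) = 3143 kJ
ΔH = Σ(broken) − Σ(formed) = 3173 − 3143 = +30 kJ

ΔH ≈ +30 kJ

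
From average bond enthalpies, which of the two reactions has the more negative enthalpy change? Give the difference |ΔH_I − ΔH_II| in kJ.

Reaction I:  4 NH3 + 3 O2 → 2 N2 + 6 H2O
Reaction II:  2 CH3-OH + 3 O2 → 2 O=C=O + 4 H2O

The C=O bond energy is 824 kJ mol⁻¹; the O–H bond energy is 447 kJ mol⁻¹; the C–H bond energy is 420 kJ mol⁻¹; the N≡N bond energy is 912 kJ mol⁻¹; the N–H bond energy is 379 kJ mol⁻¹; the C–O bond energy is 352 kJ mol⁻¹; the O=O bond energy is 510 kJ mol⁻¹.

Reaction II, by 114 kJ

Reaction I:
  Bonds broken (reactants):
    N–H: 12 × 379 = 4548
    O=O: 3 × 510 = 1530
    Σ(broken) = 6078 kJ
  Bonds formed (products):
    N≡N: 2 × 912 = 1824
    O–H: 12 × 447 = 5364
    Σ(formed) = 7188 kJ
  ΔH_I = 6078 − 7188 = −1110 kJ
Reaction II:
  Bonds broken (reactants):
    C–H: 6 × 420 = 2520
    C–O: 2 × 352 = 704
    O–H: 2 × 447 = 894
    O=O: 3 × 510 = 1530
    Σ(broken) = 5648 kJ
  Bonds formed (products):
    C=O: 4 × 824 = 3296
    O–H: 8 × 447 = 3576
    Σ(formed) = 6872 kJ
  ΔH_II = 5648 − 6872 = −1224 kJ
ΔH_I − ΔH_II = +114 kJ, so reaction II has the more negative ΔH; |ΔH_I − ΔH_II| = 114 kJ.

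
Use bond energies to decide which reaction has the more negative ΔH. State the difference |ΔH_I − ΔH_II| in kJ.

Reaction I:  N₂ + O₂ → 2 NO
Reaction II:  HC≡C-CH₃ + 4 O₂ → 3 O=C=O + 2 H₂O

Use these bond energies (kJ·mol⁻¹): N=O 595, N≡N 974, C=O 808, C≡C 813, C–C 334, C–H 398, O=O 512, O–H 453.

Reaction I:
  Bonds broken (reactants):
    N≡N: 1 × 974 = 974
    O=O: 1 × 512 = 512
    Σ(broken) = 1486 kJ
  Bonds formed (products):
    N=O: 2 × 595 = 1190
    Σ(formed) = 1190 kJ
  ΔH_I = 1486 − 1190 = +296 kJ
Reaction II:
  Bonds broken (reactants):
    C≡C: 1 × 813 = 813
    C–C: 1 × 334 = 334
    C–H: 4 × 398 = 1592
    O=O: 4 × 512 = 2048
    Σ(broken) = 4787 kJ
  Bonds formed (products):
    C=O: 6 × 808 = 4848
    O–H: 4 × 453 = 1812
    Σ(formed) = 6660 kJ
  ΔH_II = 4787 − 6660 = −1873 kJ
ΔH_I − ΔH_II = +2169 kJ, so reaction II has the more negative ΔH; |ΔH_I − ΔH_II| = 2169 kJ.

Reaction II, by 2169 kJ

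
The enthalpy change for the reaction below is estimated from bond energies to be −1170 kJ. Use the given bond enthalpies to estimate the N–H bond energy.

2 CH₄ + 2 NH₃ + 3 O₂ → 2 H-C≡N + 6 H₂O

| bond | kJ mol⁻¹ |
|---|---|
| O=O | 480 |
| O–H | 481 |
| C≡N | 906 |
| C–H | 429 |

D(N–H) ≈ 400 kJ/mol

Let D be the N–H bond energy.
Σ(broken) = 8×429 + 6×D + 3×480 = 4872 + 6D
Σ(formed) = 2×906 + 2×429 + 12×481 = 8442
ΔH = Σ(broken) − Σ(formed) = (4872 + 6D) − (8442) = −3570 + 6D
Setting this equal to −1170 kJ gives 6D = 2400, so D = 400 kJ/mol.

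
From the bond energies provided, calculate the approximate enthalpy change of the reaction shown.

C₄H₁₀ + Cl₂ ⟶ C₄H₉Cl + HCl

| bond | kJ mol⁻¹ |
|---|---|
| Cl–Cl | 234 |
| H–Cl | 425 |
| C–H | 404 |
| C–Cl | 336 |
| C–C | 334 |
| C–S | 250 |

Bonds broken (reactants):
  C–C: 3 × 334 = 1002
  C–H: 10 × 404 = 4040
  Cl–Cl: 1 × 234 = 234
  Σ(broken) = 5276 kJ
Bonds formed (products):
  C–C: 3 × 334 = 1002
  C–Cl: 1 × 336 = 336
  C–H: 9 × 404 = 3636
  H–Cl: 1 × 425 = 425
  Σ(formed) = 5399 kJ
ΔH = Σ(broken) − Σ(formed) = 5276 − 5399 = −123 kJ

ΔH ≈ −123 kJ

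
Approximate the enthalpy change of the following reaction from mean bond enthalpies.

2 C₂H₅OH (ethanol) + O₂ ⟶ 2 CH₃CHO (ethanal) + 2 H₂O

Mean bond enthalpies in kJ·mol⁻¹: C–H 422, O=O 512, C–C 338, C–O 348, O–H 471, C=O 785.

ΔH ≈ −460 kJ

Bonds broken (reactants):
  C–C: 2 × 338 = 676
  C–H: 10 × 422 = 4220
  C–O: 2 × 348 = 696
  O–H: 2 × 471 = 942
  O=O: 1 × 512 = 512
  Σ(broken) = 7046 kJ
Bonds formed (products):
  C–C: 2 × 338 = 676
  C–H: 8 × 422 = 3376
  C=O: 2 × 785 = 1570
  O–H: 4 × 471 = 1884
  Σ(formed) = 7506 kJ
ΔH = Σ(broken) − Σ(formed) = 7046 − 7506 = −460 kJ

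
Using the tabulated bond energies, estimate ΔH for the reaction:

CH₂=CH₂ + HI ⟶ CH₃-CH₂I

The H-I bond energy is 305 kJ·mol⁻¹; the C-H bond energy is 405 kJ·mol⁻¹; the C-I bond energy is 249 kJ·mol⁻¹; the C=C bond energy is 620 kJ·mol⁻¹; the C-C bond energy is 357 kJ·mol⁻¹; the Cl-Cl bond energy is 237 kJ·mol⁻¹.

ΔH ≈ −86 kJ

Bonds broken (reactants):
  C-H: 4 × 405 = 1620
  C=C: 1 × 620 = 620
  H-I: 1 × 305 = 305
  Σ(broken) = 2545 kJ
Bonds formed (products):
  C-C: 1 × 357 = 357
  C-H: 5 × 405 = 2025
  C-I: 1 × 249 = 249
  Σ(formed) = 2631 kJ
ΔH = Σ(broken) − Σ(formed) = 2545 − 2631 = −86 kJ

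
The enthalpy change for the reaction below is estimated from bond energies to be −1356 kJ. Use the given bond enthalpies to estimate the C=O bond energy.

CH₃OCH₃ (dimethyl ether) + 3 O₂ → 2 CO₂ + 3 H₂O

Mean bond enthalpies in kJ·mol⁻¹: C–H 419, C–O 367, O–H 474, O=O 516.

Let D be the C=O bond energy.
Σ(broken) = 6×419 + 2×367 + 3×516 = 4796
Σ(formed) = 4×D + 6×474 = 2844 + 4D
ΔH = Σ(broken) − Σ(formed) = (4796) − (2844 + 4D) = +1952 − 4D
Setting this equal to −1356 kJ gives 4D = 3308, so D = 827 kJ/mol.

D(C=O) ≈ 827 kJ/mol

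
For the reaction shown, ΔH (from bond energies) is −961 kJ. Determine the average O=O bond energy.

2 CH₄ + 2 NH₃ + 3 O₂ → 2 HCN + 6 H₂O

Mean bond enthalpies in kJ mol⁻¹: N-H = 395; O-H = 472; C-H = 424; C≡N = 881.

Let D be the O=O bond energy.
Σ(broken) = 8×424 + 6×395 + 3×D = 5762 + 3D
Σ(formed) = 2×881 + 2×424 + 12×472 = 8274
ΔH = Σ(broken) − Σ(formed) = (5762 + 3D) − (8274) = −2512 + 3D
Setting this equal to −961 kJ gives 3D = 1551, so D = 517 kJ/mol.

D(O=O) ≈ 517 kJ/mol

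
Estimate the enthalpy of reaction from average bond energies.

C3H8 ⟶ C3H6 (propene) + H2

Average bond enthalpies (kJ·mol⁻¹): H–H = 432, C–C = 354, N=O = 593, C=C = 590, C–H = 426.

Bonds broken (reactants):
  C–C: 2 × 354 = 708
  C–H: 8 × 426 = 3408
  Σ(broken) = 4116 kJ
Bonds formed (products):
  C–C: 1 × 354 = 354
  C–H: 6 × 426 = 2556
  C=C: 1 × 590 = 590
  H–H: 1 × 432 = 432
  Σ(formed) = 3932 kJ
ΔH = Σ(broken) − Σ(formed) = 4116 − 3932 = +184 kJ

ΔH ≈ +184 kJ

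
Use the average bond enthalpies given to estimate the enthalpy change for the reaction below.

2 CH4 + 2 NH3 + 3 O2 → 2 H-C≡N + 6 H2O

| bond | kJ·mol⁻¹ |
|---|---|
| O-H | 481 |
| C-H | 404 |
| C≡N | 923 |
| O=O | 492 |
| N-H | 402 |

Bonds broken (reactants):
  C-H: 8 × 404 = 3232
  N-H: 6 × 402 = 2412
  O=O: 3 × 492 = 1476
  Σ(broken) = 7120 kJ
Bonds formed (products):
  C≡N: 2 × 923 = 1846
  C-H: 2 × 404 = 808
  O-H: 12 × 481 = 5772
  Σ(formed) = 8426 kJ
ΔH = Σ(broken) − Σ(formed) = 7120 − 8426 = −1306 kJ

ΔH ≈ −1306 kJ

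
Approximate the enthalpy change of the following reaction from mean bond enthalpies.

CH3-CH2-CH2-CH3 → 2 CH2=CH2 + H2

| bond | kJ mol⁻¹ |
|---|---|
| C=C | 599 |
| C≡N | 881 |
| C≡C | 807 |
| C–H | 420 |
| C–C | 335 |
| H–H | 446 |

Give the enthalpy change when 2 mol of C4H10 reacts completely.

Bonds broken (reactants):
  C–C: 3 × 335 = 1005
  C–H: 10 × 420 = 4200
  Σ(broken) = 5205 kJ
Bonds formed (products):
  C–H: 8 × 420 = 3360
  C=C: 2 × 599 = 1198
  H–H: 1 × 446 = 446
  Σ(formed) = 5004 kJ
ΔH = Σ(broken) − Σ(formed) = 5205 − 5004 = +201 kJ
For 2× the reaction as written: 2 × (+201) = +402 kJ

ΔH = +402 kJ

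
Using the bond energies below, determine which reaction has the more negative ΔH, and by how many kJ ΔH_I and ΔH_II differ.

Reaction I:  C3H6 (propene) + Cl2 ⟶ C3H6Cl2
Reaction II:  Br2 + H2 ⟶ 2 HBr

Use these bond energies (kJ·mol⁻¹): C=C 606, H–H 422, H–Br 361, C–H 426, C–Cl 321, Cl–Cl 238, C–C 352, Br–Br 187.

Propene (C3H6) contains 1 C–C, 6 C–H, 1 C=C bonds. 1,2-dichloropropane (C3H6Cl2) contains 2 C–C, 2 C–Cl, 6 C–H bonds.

Reaction I:
  Bonds broken (reactants):
    C–C: 1 × 352 = 352
    C–H: 6 × 426 = 2556
    C=C: 1 × 606 = 606
    Cl–Cl: 1 × 238 = 238
    Σ(broken) = 3752 kJ
  Bonds formed (products):
    C–C: 2 × 352 = 704
    C–Cl: 2 × 321 = 642
    C–H: 6 × 426 = 2556
    Σ(formed) = 3902 kJ
  ΔH_I = 3752 − 3902 = −150 kJ
Reaction II:
  Bonds broken (reactants):
    Br–Br: 1 × 187 = 187
    H–H: 1 × 422 = 422
    Σ(broken) = 609 kJ
  Bonds formed (products):
    H–Br: 2 × 361 = 722
    Σ(formed) = 722 kJ
  ΔH_II = 609 − 722 = −113 kJ
ΔH_I − ΔH_II = −37 kJ, so reaction I has the more negative ΔH; |ΔH_I − ΔH_II| = 37 kJ.

Reaction I, by 37 kJ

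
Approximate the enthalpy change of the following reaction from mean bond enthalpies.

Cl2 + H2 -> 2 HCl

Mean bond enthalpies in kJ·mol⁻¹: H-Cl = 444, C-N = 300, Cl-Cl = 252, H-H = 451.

ΔH ≈ −185 kJ

Bonds broken (reactants):
  Cl-Cl: 1 × 252 = 252
  H-H: 1 × 451 = 451
  Σ(broken) = 703 kJ
Bonds formed (products):
  H-Cl: 2 × 444 = 888
  Σ(formed) = 888 kJ
ΔH = Σ(broken) − Σ(formed) = 703 − 888 = −185 kJ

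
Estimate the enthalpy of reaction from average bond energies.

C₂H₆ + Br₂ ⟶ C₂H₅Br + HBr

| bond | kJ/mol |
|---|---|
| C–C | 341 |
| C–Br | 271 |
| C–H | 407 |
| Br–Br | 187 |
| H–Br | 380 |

Bonds broken (reactants):
  Br–Br: 1 × 187 = 187
  C–C: 1 × 341 = 341
  C–H: 6 × 407 = 2442
  Σ(broken) = 2970 kJ
Bonds formed (products):
  C–Br: 1 × 271 = 271
  C–C: 1 × 341 = 341
  C–H: 5 × 407 = 2035
  H–Br: 1 × 380 = 380
  Σ(formed) = 3027 kJ
ΔH = Σ(broken) − Σ(formed) = 2970 − 3027 = −57 kJ

ΔH ≈ −57 kJ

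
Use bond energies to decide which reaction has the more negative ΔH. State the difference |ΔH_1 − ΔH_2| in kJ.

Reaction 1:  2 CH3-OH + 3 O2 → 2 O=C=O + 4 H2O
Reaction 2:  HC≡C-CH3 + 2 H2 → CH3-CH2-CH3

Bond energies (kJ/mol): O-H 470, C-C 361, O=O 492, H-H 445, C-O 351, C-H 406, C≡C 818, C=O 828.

Reaction 1:
  Bonds broken (reactants):
    C-H: 6 × 406 = 2436
    C-O: 2 × 351 = 702
    O-H: 2 × 470 = 940
    O=O: 3 × 492 = 1476
    Σ(broken) = 5554 kJ
  Bonds formed (products):
    C=O: 4 × 828 = 3312
    O-H: 8 × 470 = 3760
    Σ(formed) = 7072 kJ
  ΔH_1 = 5554 − 7072 = −1518 kJ
Reaction 2:
  Bonds broken (reactants):
    C≡C: 1 × 818 = 818
    C-C: 1 × 361 = 361
    C-H: 4 × 406 = 1624
    H-H: 2 × 445 = 890
    Σ(broken) = 3693 kJ
  Bonds formed (products):
    C-C: 2 × 361 = 722
    C-H: 8 × 406 = 3248
    Σ(formed) = 3970 kJ
  ΔH_2 = 3693 − 3970 = −277 kJ
ΔH_1 − ΔH_2 = −1241 kJ, so reaction 1 has the more negative ΔH; |ΔH_1 − ΔH_2| = 1241 kJ.

Reaction 1, by 1241 kJ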